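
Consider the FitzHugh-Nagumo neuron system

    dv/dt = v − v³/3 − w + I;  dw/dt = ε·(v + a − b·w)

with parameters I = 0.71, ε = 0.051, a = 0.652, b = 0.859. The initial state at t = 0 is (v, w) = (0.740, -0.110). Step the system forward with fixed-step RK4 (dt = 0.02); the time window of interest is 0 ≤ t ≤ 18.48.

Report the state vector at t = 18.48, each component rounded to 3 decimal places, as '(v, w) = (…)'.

(v, w) = (1.208, 1.392)

t=0.000: state=(0.740, -0.110)
step 1 (dt=0.02): k1=(1.425, 0.076), k2=(1.430, 0.077), k3=(1.430, 0.077), k4=(1.436, 0.077); state += dt/6·(k1+2k2+2k3+k4)
t=0.020: state=(0.769, -0.108)
t=0.040: state=(0.797, -0.107)
t=0.060: state=(0.826, -0.105)
continuing one RK4 step at a time; state shown every 50 steps (Δt=1):
t=1.000: state=(1.853, -0.003)
t=2.000: state=(1.977, 0.127)
t=3.000: state=(1.942, 0.252)
t=4.000: state=(1.899, 0.369)
t=5.000: state=(1.856, 0.480)
t=6.000: state=(1.812, 0.583)
t=7.000: state=(1.768, 0.680)
t=8.000: state=(1.724, 0.771)
t=9.000: state=(1.679, 0.855)
t=10.000: state=(1.635, 0.934)
t=11.000: state=(1.589, 1.006)
t=12.000: state=(1.544, 1.074)
t=13.000: state=(1.497, 1.136)
t=14.000: state=(1.449, 1.194)
t=15.000: state=(1.399, 1.246)
t=16.000: state=(1.348, 1.294)
t=17.000: state=(1.294, 1.337)
t=18.000: state=(1.237, 1.375)
t=18.480: state=(1.208, 1.392)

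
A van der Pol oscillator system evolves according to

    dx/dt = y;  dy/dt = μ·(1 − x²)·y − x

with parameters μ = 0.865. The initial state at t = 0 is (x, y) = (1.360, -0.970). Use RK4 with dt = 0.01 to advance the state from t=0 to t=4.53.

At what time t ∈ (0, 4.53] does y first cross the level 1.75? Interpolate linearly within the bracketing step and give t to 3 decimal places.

t = 4.014

t=0.000: state=(1.360, -0.970)
step 1 (dt=0.01): k1=(-0.970, -0.647), k2=(-0.973, -0.651), k3=(-0.973, -0.651), k4=(-0.977, -0.655); state += dt/6·(k1+2k2+2k3+k4)
t=0.010: state=(1.350, -0.977)
t=0.020: state=(1.340, -0.983)
t=0.030: state=(1.331, -0.990)
continuing one RK4 step at a time; state shown every 20 steps (Δt=0.2):
t=0.200: state=(1.152, -1.117)
t=0.400: state=(0.910, -1.310)
t=0.600: state=(0.624, -1.564)
t=0.800: state=(0.280, -1.890)
t=1.000: state=(-0.135, -2.257)
t=1.200: state=(-0.617, -2.533)
t=1.400: state=(-1.124, -2.455)
t=1.600: state=(-1.565, -1.871)
t=1.800: state=(-1.856, -1.039)
t=2.000: state=(-1.990, -0.340)
t=2.200: state=(-2.009, 0.111)
t=2.400: state=(-1.957, 0.379)
t=2.600: state=(-1.864, 0.547)
t=2.800: state=(-1.742, 0.670)
t=3.000: state=(-1.597, 0.780)
t=3.200: state=(-1.429, 0.896)
t=3.400: state=(-1.237, 1.033)
t=3.600: state=(-1.014, 1.206)
t=3.800: state=(-0.751, 1.433)
t=4.000: state=(-0.436, 1.726)
t=4.010: state=(-0.419, 1.743)
next step: t=4.020: state=(-0.401, 1.760) — y has crossed 1.75
linear interpolation between t=4.010 (1.74288) and t=4.020 (1.75958) → t≈4.014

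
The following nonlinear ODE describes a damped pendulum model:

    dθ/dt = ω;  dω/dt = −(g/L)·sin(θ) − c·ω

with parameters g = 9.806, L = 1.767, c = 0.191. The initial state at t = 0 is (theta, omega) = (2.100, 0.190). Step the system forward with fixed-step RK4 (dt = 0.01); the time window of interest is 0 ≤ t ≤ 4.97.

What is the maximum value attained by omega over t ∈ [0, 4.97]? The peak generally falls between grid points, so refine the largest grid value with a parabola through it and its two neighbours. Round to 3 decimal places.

t=0.000: state=(2.100, 0.190)
step 1 (dt=0.01): k1=(0.190, -4.827), k2=(0.166, -4.819), k3=(0.166, -4.820), k4=(0.142, -4.813); state += dt/6·(k1+2k2+2k3+k4)
t=0.010: state=(2.102, 0.142)
t=0.020: state=(2.103, 0.094)
t=0.030: state=(2.104, 0.046)
continuing one RK4 step at a time; state shown every 20 steps (Δt=0.2):
t=0.200: state=(2.043, -0.764)
t=0.400: state=(1.792, -1.751)
t=0.600: state=(1.340, -2.765)
t=0.800: state=(0.699, -3.580)
t=1.000: state=(-0.051, -3.785)
t=1.200: state=(-0.762, -3.210)
t=1.400: state=(-1.303, -2.155)
t=1.600: state=(-1.618, -0.995)
t=1.800: state=(-1.704, 0.125)
t=2.000: state=(-1.570, 1.204)
t=2.200: state=(-1.225, 2.229)
t=2.400: state=(-0.693, 3.034)
t=2.600: state=(-0.047, 3.310)
t=2.800: state=(0.584, 2.893)
t=3.000: state=(1.076, 1.976)
t=3.200: state=(1.363, 0.876)
t=3.400: state=(1.427, -0.232)
t=3.600: state=(1.273, -1.288)
t=3.800: state=(0.920, -2.211)
t=4.000: state=(0.411, -2.800)
t=4.200: state=(-0.162, -2.827)
t=4.400: state=(-0.680, -2.270)
t=4.600: state=(-1.046, -1.351)
t=4.800: state=(-1.213, -0.308)
t=4.970: state=(-1.190, 0.571)
largest grid value and its neighbours: omega(2.570)=3.31287, omega(2.580)=3.31374, omega(2.590)=3.31278
parabola through these three points peaks at t≈2.580 with omega≈3.31374

max omega = 3.314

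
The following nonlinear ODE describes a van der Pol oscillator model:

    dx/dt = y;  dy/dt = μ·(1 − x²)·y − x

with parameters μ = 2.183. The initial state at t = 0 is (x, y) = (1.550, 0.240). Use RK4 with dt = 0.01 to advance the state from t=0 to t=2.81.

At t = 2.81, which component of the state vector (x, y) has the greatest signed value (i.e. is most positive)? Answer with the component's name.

largest component: y

t=0.000: state=(1.550, 0.240)
step 1 (dt=0.01): k1=(0.240, -2.285), k2=(0.229, -2.253), k3=(0.229, -2.253), k4=(0.217, -2.221); state += dt/6·(k1+2k2+2k3+k4)
t=0.010: state=(1.552, 0.217)
t=0.020: state=(1.554, 0.196)
t=0.030: state=(1.556, 0.174)
continuing one RK4 step at a time; state shown every 10 steps (Δt=0.1):
t=0.100: state=(1.564, 0.042)
t=0.200: state=(1.560, -0.104)
t=0.300: state=(1.544, -0.210)
t=0.400: state=(1.519, -0.289)
t=0.500: state=(1.487, -0.351)
t=0.600: state=(1.449, -0.403)
t=0.700: state=(1.407, -0.449)
t=0.800: state=(1.359, -0.493)
t=0.900: state=(1.308, -0.539)
t=1.000: state=(1.251, -0.589)
t=1.100: state=(1.190, -0.645)
t=1.200: state=(1.122, -0.711)
t=1.300: state=(1.047, -0.790)
t=1.400: state=(0.963, -0.889)
t=1.500: state=(0.869, -1.014)
t=1.600: state=(0.760, -1.175)
t=1.700: state=(0.632, -1.389)
t=1.800: state=(0.479, -1.674)
t=1.900: state=(0.294, -2.056)
t=2.000: state=(0.064, -2.557)
t=2.100: state=(-0.221, -3.165)
t=2.200: state=(-0.569, -3.758)
t=2.300: state=(-0.962, -4.027)
t=2.400: state=(-1.351, -3.614)
t=2.500: state=(-1.664, -2.587)
t=2.600: state=(-1.866, -1.477)
t=2.700: state=(-1.970, -0.674)
t=2.800: state=(-2.012, -0.205)
t=2.810: state=(-2.014, -0.173)
compare at T: x=-2.014, y=-0.173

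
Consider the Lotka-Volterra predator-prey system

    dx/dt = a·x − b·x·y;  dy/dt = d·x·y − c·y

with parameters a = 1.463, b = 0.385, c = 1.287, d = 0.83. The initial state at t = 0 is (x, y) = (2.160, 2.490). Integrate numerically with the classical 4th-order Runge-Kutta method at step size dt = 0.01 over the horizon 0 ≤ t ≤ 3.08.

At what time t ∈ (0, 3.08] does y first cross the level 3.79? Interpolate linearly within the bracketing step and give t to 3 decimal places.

t = 0.586

t=0.000: state=(2.160, 2.490)
step 1 (dt=0.01): k1=(1.089, 1.259), k2=(1.087, 1.274), k3=(1.087, 1.274), k4=(1.084, 1.288); state += dt/6·(k1+2k2+2k3+k4)
t=0.010: state=(2.171, 2.503)
t=0.020: state=(2.182, 2.516)
t=0.030: state=(2.192, 2.529)
continuing one RK4 step at a time; state shown every 10 steps (Δt=0.1):
t=0.100: state=(2.266, 2.631)
t=0.200: state=(2.363, 2.803)
t=0.300: state=(2.446, 3.009)
t=0.400: state=(2.510, 3.250)
t=0.500: state=(2.550, 3.526)
t=0.580: state=(2.562, 3.770)
next step: t=0.590: state=(2.562, 3.802) — y has crossed 3.79
linear interpolation between t=0.580 (3.77018) and t=0.590 (3.80197) → t≈0.586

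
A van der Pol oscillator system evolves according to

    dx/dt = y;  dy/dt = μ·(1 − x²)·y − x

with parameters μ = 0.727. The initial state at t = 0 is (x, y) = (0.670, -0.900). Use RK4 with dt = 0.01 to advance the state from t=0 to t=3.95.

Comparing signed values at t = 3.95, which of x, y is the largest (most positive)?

largest component: y

t=0.000: state=(0.670, -0.900)
step 1 (dt=0.01): k1=(-0.900, -1.031), k2=(-0.905, -1.032), k3=(-0.905, -1.032), k4=(-0.910, -1.034); state += dt/6·(k1+2k2+2k3+k4)
t=0.010: state=(0.661, -0.910)
t=0.020: state=(0.652, -0.921)
t=0.030: state=(0.643, -0.931)
continuing one RK4 step at a time; state shown every 20 steps (Δt=0.2):
t=0.200: state=(0.469, -1.113)
t=0.400: state=(0.224, -1.339)
t=0.600: state=(-0.067, -1.564)
t=0.800: state=(-0.399, -1.744)
t=1.000: state=(-0.756, -1.799)
t=1.200: state=(-1.104, -1.644)
t=1.400: state=(-1.399, -1.270)
t=1.600: state=(-1.604, -0.780)
t=1.800: state=(-1.712, -0.310)
t=2.000: state=(-1.734, 0.068)
t=2.200: state=(-1.691, 0.351)
t=2.400: state=(-1.599, 0.566)
t=2.600: state=(-1.467, 0.744)
t=2.800: state=(-1.302, 0.911)
t=3.000: state=(-1.102, 1.087)
t=3.200: state=(-0.865, 1.289)
t=3.400: state=(-0.584, 1.531)
t=3.600: state=(-0.250, 1.813)
t=3.800: state=(0.142, 2.106)
t=3.950: state=(0.472, 2.275)
compare at T: x=0.472, y=2.275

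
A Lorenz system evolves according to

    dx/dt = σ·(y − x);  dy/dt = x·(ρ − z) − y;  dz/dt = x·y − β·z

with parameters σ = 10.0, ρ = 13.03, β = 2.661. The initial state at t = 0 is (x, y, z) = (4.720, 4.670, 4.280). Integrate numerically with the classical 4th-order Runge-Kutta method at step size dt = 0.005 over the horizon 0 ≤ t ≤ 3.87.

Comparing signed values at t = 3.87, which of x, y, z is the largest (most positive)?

t=0.000: state=(4.720, 4.670, 4.280)
step 1 (dt=0.005): k1=(-0.500, 36.630, 10.653), k2=(0.428, 36.402, 11.009), k3=(0.399, 36.418, 11.015), k4=(1.301, 36.205, 11.376); state += dt/6·(k1+2k2+2k3+k4)
t=0.005: state=(4.722, 4.852, 4.335)
t=0.010: state=(4.733, 5.032, 4.394)
t=0.015: state=(4.752, 5.211, 4.456)
continuing one RK4 step at a time; state shown every 40 steps (Δt=0.2):
t=0.200: state=(8.297, 10.413, 10.850)
t=0.400: state=(7.390, 4.557, 17.358)
t=0.600: state=(2.897, 1.826, 12.085)
t=0.800: state=(2.486, 2.929, 7.957)
t=1.000: state=(4.439, 5.966, 7.046)
t=1.200: state=(7.827, 9.028, 12.135)
t=1.400: state=(6.712, 4.788, 15.753)
t=1.600: state=(3.684, 2.963, 11.857)
t=1.800: state=(3.675, 4.270, 8.855)
t=2.000: state=(5.729, 7.046, 9.425)
t=2.200: state=(7.461, 7.391, 13.814)
t=2.400: state=(5.568, 4.320, 13.983)
t=2.600: state=(4.111, 3.978, 10.992)
t=2.800: state=(4.828, 5.590, 9.680)
t=3.000: state=(6.537, 7.214, 11.648)
t=3.200: state=(6.531, 5.854, 13.887)
t=3.400: state=(4.979, 4.407, 12.479)
t=3.600: state=(4.695, 4.961, 10.654)
t=3.800: state=(5.731, 6.367, 10.895)
t=3.870: state=(6.146, 6.671, 11.531)
compare at T: x=6.146, y=6.671, z=11.531

largest component: z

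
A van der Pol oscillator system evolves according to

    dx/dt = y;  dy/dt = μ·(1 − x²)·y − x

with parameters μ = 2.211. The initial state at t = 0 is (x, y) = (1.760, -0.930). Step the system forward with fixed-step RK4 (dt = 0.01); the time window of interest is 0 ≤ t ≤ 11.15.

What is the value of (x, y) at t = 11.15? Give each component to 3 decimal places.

(x, y) = (-1.866, 0.320)

t=0.000: state=(1.760, -0.930)
step 1 (dt=0.01): k1=(-0.930, 2.553), k2=(-0.917, 2.465), k3=(-0.918, 2.468), k4=(-0.905, 2.383); state += dt/6·(k1+2k2+2k3+k4)
t=0.010: state=(1.751, -0.905)
t=0.020: state=(1.742, -0.882)
t=0.030: state=(1.733, -0.861)
continuing one RK4 step at a time; state shown every 50 steps (Δt=0.5):
t=0.500: state=(1.429, -0.584)
t=1.000: state=(1.101, -0.780)
t=1.500: state=(0.561, -1.551)
t=2.000: state=(-0.793, -4.045)
t=2.500: state=(-2.006, -0.349)
t=3.000: state=(-1.949, 0.283)
t=3.500: state=(-1.791, 0.344)
t=4.000: state=(-1.603, 0.412)
t=4.500: state=(-1.370, 0.533)
t=5.000: state=(-1.046, 0.807)
t=5.500: state=(-0.467, 1.715)
t=6.000: state=(1.014, 4.065)
t=6.500: state=(2.017, 0.153)
t=7.000: state=(1.931, -0.293)
t=7.500: state=(1.769, -0.351)
t=8.000: state=(1.577, -0.423)
t=8.500: state=(1.336, -0.555)
t=9.000: state=(0.994, -0.866)
t=9.500: state=(0.353, -1.951)
t=10.000: state=(-1.262, -3.829)
t=10.500: state=(-2.021, 0.003)
t=11.000: state=(-1.912, 0.302)
t=11.150: state=(-1.866, 0.320)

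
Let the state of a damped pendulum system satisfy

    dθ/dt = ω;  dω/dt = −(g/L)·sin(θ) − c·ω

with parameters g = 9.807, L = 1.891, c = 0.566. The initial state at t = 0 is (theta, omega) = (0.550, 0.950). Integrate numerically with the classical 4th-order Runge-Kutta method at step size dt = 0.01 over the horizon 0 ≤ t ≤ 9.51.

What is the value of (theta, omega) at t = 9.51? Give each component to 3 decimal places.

(theta, omega) = (-0.009, -0.109)

t=0.000: state=(0.550, 0.950)
step 1 (dt=0.01): k1=(0.950, -3.248), k2=(0.934, -3.260), k3=(0.934, -3.260), k4=(0.917, -3.271); state += dt/6·(k1+2k2+2k3+k4)
t=0.010: state=(0.559, 0.917)
t=0.020: state=(0.568, 0.885)
t=0.030: state=(0.577, 0.852)
continuing one RK4 step at a time; state shown every 50 steps (Δt=0.5):
t=0.500: state=(0.611, -0.649)
t=1.000: state=(0.070, -1.261)
t=1.500: state=(-0.406, -0.478)
t=2.000: state=(-0.364, 0.578)
t=2.500: state=(0.029, 0.810)
t=3.000: state=(0.295, 0.173)
t=3.500: state=(0.201, -0.479)
t=4.000: state=(-0.072, -0.492)
t=4.500: state=(-0.205, -0.005)
t=5.000: state=(-0.099, 0.367)
t=5.500: state=(0.081, 0.277)
t=6.000: state=(0.135, -0.070)
t=6.500: state=(0.039, -0.261)
t=7.000: state=(-0.073, -0.141)
t=7.500: state=(-0.083, 0.092)
t=8.000: state=(-0.007, 0.175)
t=8.500: state=(0.057, 0.060)
t=9.000: state=(0.048, -0.087)
t=9.500: state=(-0.008, -0.110)
t=9.510: state=(-0.009, -0.109)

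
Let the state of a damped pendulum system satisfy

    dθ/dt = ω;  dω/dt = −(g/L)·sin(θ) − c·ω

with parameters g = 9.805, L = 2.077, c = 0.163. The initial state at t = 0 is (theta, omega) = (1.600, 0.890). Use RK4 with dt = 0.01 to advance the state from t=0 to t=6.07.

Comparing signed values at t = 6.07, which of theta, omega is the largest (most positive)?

t=0.000: state=(1.600, 0.890)
step 1 (dt=0.01): k1=(0.890, -4.864), k2=(0.866, -4.859), k3=(0.866, -4.859), k4=(0.841, -4.855); state += dt/6·(k1+2k2+2k3+k4)
t=0.010: state=(1.609, 0.841)
t=0.020: state=(1.617, 0.793)
t=0.030: state=(1.625, 0.745)
continuing one RK4 step at a time; state shown every 20 steps (Δt=0.2):
t=0.200: state=(1.682, -0.064)
t=0.400: state=(1.576, -0.988)
t=0.600: state=(1.289, -1.875)
t=0.800: state=(0.836, -2.624)
t=1.000: state=(0.263, -3.022)
t=1.200: state=(-0.337, -2.888)
t=1.400: state=(-0.859, -2.269)
t=1.600: state=(-1.228, -1.391)
t=1.800: state=(-1.411, -0.444)
t=2.000: state=(-1.406, 0.489)
t=2.200: state=(-1.219, 1.374)
t=2.400: state=(-0.865, 2.133)
t=2.600: state=(-0.385, 2.607)
t=2.800: state=(0.148, 2.631)
t=3.000: state=(0.636, 2.188)
t=3.200: state=(1.002, 1.435)
t=3.400: state=(1.202, 0.555)
t=3.600: state=(1.223, -0.338)
t=3.800: state=(1.070, -1.178)
t=4.000: state=(0.761, -1.880)
t=4.200: state=(0.337, -2.305)
t=4.400: state=(-0.133, -2.324)
t=4.600: state=(-0.565, -1.927)
t=4.800: state=(-0.885, -1.244)
t=5.000: state=(-1.054, -0.432)
t=5.200: state=(-1.057, 0.397)
t=5.400: state=(-0.899, 1.160)
t=5.600: state=(-0.604, 1.761)
t=5.800: state=(-0.214, 2.075)
t=6.000: state=(0.201, 2.012)
t=6.070: state=(0.338, 1.902)
compare at T: theta=0.338, omega=1.902

largest component: omega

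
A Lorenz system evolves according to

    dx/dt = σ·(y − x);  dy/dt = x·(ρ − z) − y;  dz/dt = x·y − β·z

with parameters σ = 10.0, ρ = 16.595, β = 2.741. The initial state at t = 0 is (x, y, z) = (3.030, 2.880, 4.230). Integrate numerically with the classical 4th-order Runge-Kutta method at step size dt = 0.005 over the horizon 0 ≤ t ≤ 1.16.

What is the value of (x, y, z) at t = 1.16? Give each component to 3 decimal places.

(x, y, z) = (5.080, 8.036, 6.291)

t=0.000: state=(3.030, 2.880, 4.230)
step 1 (dt=0.005): k1=(-1.500, 34.586, -2.868), k2=(-0.598, 34.475, -2.598), k3=(-0.623, 34.501, -2.594), k4=(0.256, 34.414, -2.319); state += dt/6·(k1+2k2+2k3+k4)
t=0.005: state=(3.027, 3.052, 4.217)
t=0.010: state=(3.032, 3.224, 4.207)
t=0.015: state=(3.046, 3.396, 4.200)
continuing one RK4 step at a time; state shown every 10 steps (Δt=0.05):
t=0.050: state=(3.340, 4.629, 4.241)
t=0.100: state=(4.262, 6.633, 4.694)
t=0.150: state=(5.696, 9.043, 5.920)
t=0.200: state=(7.573, 11.663, 8.396)
t=0.250: state=(9.655, 13.694, 12.506)
t=0.300: state=(11.342, 13.742, 17.801)
t=0.350: state=(11.780, 10.965, 22.374)
t=0.400: state=(10.543, 6.615, 24.151)
t=0.450: state=(8.172, 2.975, 23.119)
t=0.500: state=(5.654, 0.998, 20.765)
t=0.550: state=(3.640, 0.285, 18.230)
t=0.600: state=(2.289, 0.194, 15.923)
t=0.650: state=(1.490, 0.333, 13.906)
t=0.700: state=(1.077, 0.534, 12.150)
t=0.750: state=(0.910, 0.756, 10.623)
t=0.800: state=(0.902, 1.010, 9.299)
t=0.850: state=(1.009, 1.325, 8.160)
t=0.900: state=(1.218, 1.743, 7.194)
t=0.950: state=(1.541, 2.315, 6.403)
t=1.000: state=(2.005, 3.106, 5.807)
t=1.050: state=(2.660, 4.197, 5.461)
t=1.100: state=(3.566, 5.676, 5.479)
t=1.150: state=(4.792, 7.600, 6.075)
t=1.160: state=(5.080, 8.036, 6.291)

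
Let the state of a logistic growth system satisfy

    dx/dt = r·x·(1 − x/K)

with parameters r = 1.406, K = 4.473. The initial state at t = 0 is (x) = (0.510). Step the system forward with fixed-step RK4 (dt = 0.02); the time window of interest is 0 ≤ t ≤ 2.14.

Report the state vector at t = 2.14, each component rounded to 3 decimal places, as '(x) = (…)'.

(x) = (3.233)

t=0.000: state=(0.510)
step 1 (dt=0.02): k1=(0.635), k2=(0.642), k3=(0.642), k4=(0.649); state += dt/6·(k1+2k2+2k3+k4)
t=0.020: state=(0.523)
t=0.040: state=(0.536)
t=0.060: state=(0.549)
continuing one RK4 step at a time; state shown every 5 steps (Δt=0.1):
t=0.100: state=(0.577)
t=0.200: state=(0.651)
t=0.300: state=(0.734)
t=0.400: state=(0.824)
t=0.500: state=(0.923)
t=0.600: state=(1.030)
t=0.700: state=(1.146)
t=0.800: state=(1.270)
t=0.900: state=(1.401)
t=1.000: state=(1.540)
t=1.100: state=(1.685)
t=1.200: state=(1.835)
t=1.300: state=(1.989)
t=1.400: state=(2.145)
t=1.500: state=(2.302)
t=1.600: state=(2.459)
t=1.700: state=(2.613)
t=1.800: state=(2.764)
t=1.900: state=(2.909)
t=2.000: state=(3.049)
t=2.100: state=(3.182)
t=2.140: state=(3.233)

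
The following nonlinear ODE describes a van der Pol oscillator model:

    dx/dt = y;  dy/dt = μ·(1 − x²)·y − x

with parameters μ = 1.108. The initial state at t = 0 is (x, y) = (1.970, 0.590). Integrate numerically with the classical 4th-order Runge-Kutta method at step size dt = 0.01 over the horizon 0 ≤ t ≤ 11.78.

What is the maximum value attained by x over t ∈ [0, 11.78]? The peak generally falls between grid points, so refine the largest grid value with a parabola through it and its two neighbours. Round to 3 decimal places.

max x = 2.024

t=0.000: state=(1.970, 0.590)
step 1 (dt=0.01): k1=(0.590, -3.853), k2=(0.571, -3.802), k3=(0.571, -3.803), k4=(0.552, -3.751); state += dt/6·(k1+2k2+2k3+k4)
t=0.010: state=(1.976, 0.552)
t=0.020: state=(1.981, 0.515)
t=0.030: state=(1.986, 0.479)
continuing one RK4 step at a time; state shown every 50 steps (Δt=0.5):
t=0.500: state=(1.959, -0.378)
t=1.000: state=(1.701, -0.625)
t=1.500: state=(1.336, -0.855)
t=2.000: state=(0.812, -1.299)
t=2.500: state=(-0.054, -2.271)
t=3.000: state=(-1.366, -2.434)
t=3.500: state=(-1.999, -0.235)
t=4.000: state=(-1.902, 0.450)
t=4.500: state=(-1.618, 0.672)
t=5.000: state=(-1.222, 0.936)
t=5.500: state=(-0.635, 1.483)
t=6.000: state=(0.361, 2.567)
t=6.500: state=(1.640, 1.858)
t=7.000: state=(2.009, -0.054)
t=7.500: state=(1.840, -0.517)
t=8.000: state=(1.529, -0.727)
t=8.500: state=(1.096, -1.036)
t=9.000: state=(0.433, -1.711)
t=9.500: state=(-0.702, -2.767)
t=10.000: state=(-1.834, -1.202)
t=10.500: state=(-1.990, 0.243)
t=11.000: state=(-1.771, 0.573)
t=11.500: state=(-1.432, 0.788)
t=11.780: state=(-1.189, 0.961)
largest grid value and its neighbours: x(0.190)=2.02377, x(0.200)=2.02397, x(0.210)=2.02397
parabola through these three points peaks at t≈0.205 with x≈2.02399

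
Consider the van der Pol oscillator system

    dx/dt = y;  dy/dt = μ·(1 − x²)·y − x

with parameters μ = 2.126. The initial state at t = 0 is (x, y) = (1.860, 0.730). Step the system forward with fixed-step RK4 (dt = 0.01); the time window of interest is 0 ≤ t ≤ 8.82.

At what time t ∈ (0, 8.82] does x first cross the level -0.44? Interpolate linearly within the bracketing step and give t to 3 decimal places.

t = 3.073

t=0.000: state=(1.860, 0.730)
step 1 (dt=0.01): k1=(0.730, -5.677), k2=(0.702, -5.553), k3=(0.702, -5.555), k4=(0.674, -5.431); state += dt/6·(k1+2k2+2k3+k4)
t=0.010: state=(1.867, 0.674)
t=0.020: state=(1.873, 0.621)
t=0.030: state=(1.879, 0.571)
continuing one RK4 step at a time; state shown every 50 steps (Δt=0.5):
t=0.500: state=(1.871, -0.277)
t=1.000: state=(1.701, -0.383)
t=1.500: state=(1.487, -0.480)
t=2.000: state=(1.207, -0.667)
t=2.500: state=(0.770, -1.178)
t=3.000: state=(-0.197, -3.089)
t=3.070: state=(-0.428, -3.508)
next step: t=3.080: state=(-0.464, -3.563) — x has crossed -0.44
linear interpolation between t=3.070 (-0.42845) and t=3.080 (-0.46381) → t≈3.073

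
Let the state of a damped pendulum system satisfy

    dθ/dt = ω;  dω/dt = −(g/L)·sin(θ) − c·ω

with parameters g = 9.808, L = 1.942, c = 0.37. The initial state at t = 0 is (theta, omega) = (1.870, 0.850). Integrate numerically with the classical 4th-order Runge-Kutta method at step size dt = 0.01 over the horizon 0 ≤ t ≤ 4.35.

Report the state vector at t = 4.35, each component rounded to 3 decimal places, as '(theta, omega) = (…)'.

t=0.000: state=(1.870, 0.850)
step 1 (dt=0.01): k1=(0.850, -5.141), k2=(0.824, -5.125), k3=(0.824, -5.125), k4=(0.799, -5.109); state += dt/6·(k1+2k2+2k3+k4)
t=0.010: state=(1.878, 0.799)
t=0.020: state=(1.886, 0.748)
t=0.030: state=(1.893, 0.697)
continuing one RK4 step at a time; state shown every 20 steps (Δt=0.2):
t=0.200: state=(1.941, -0.125)
t=0.400: state=(1.824, -1.037)
t=0.600: state=(1.527, -1.927)
t=0.800: state=(1.060, -2.720)
t=1.000: state=(0.461, -3.190)
t=1.200: state=(-0.178, -3.092)
t=1.400: state=(-0.738, -2.434)
t=1.600: state=(-1.131, -1.472)
t=1.800: state=(-1.323, -0.446)
t=2.000: state=(-1.313, 0.532)
t=2.200: state=(-1.116, 1.410)
t=2.400: state=(-0.761, 2.096)
t=2.600: state=(-0.301, 2.438)
t=2.800: state=(0.182, 2.316)
t=3.000: state=(0.597, 1.773)
t=3.200: state=(0.875, 0.984)
t=3.400: state=(0.986, 0.125)
t=3.600: state=(0.929, -0.687)
t=3.800: state=(0.721, -1.358)
t=4.000: state=(0.402, -1.782)
t=4.200: state=(0.031, -1.862)
t=4.350: state=(-0.237, -1.683)

(theta, omega) = (-0.237, -1.683)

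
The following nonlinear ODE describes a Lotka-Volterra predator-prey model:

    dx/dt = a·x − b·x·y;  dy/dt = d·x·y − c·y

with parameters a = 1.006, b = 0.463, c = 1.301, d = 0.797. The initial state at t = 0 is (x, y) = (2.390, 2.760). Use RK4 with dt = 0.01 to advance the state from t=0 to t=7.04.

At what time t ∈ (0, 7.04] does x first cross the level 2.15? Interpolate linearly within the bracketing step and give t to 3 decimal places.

t=0.000: state=(2.390, 2.760)
step 1 (dt=0.01): k1=(-0.650, 1.667), k2=(-0.658, 1.664), k3=(-0.658, 1.664), k4=(-0.666, 1.662); state += dt/6·(k1+2k2+2k3+k4)
t=0.010: state=(2.383, 2.777)
t=0.020: state=(2.377, 2.793)
t=0.030: state=(2.370, 2.810)
continuing one RK4 step at a time; state shown every 25 steps (Δt=0.25):
t=0.250: state=(2.182, 3.148)
t=0.280: state=(2.152, 3.189)
next step: t=0.290: state=(2.142, 3.202) — x has crossed 2.15
linear interpolation between t=0.280 (2.15184) and t=0.290 (2.14168) → t≈0.282

t = 0.282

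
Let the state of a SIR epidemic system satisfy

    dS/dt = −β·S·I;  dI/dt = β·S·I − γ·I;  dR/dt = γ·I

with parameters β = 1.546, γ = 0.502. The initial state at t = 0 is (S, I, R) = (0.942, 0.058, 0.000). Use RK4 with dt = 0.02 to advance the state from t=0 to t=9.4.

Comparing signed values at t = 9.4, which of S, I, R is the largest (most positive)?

t=0.000: state=(0.942, 0.058, 0.000)
step 1 (dt=0.02): k1=(-0.084, 0.055, 0.029), k2=(-0.085, 0.056, 0.029), k3=(-0.085, 0.056, 0.029), k4=(-0.086, 0.056, 0.030); state += dt/6·(k1+2k2+2k3+k4)
t=0.020: state=(0.940, 0.059, 0.001)
t=0.040: state=(0.939, 0.060, 0.001)
t=0.060: state=(0.937, 0.061, 0.002)
continuing one RK4 step at a time; state shown every 25 steps (Δt=0.5):
t=0.500: state=(0.890, 0.092, 0.019)
t=1.000: state=(0.815, 0.138, 0.047)
t=1.500: state=(0.717, 0.194, 0.089)
t=2.000: state=(0.603, 0.252, 0.145)
t=2.500: state=(0.487, 0.299, 0.214)
t=3.000: state=(0.382, 0.325, 0.293)
t=3.500: state=(0.296, 0.328, 0.376)
t=4.000: state=(0.231, 0.313, 0.456)
t=4.500: state=(0.183, 0.285, 0.532)
t=5.000: state=(0.149, 0.252, 0.599)
t=5.500: state=(0.124, 0.218, 0.658)
t=6.000: state=(0.106, 0.185, 0.709)
t=6.500: state=(0.093, 0.156, 0.751)
t=7.000: state=(0.083, 0.130, 0.787)
t=7.500: state=(0.076, 0.107, 0.817)
t=8.000: state=(0.071, 0.088, 0.841)
t=8.500: state=(0.066, 0.072, 0.861)
t=9.000: state=(0.063, 0.059, 0.878)
t=9.400: state=(0.061, 0.050, 0.889)
compare at T: S=0.061, I=0.050, R=0.889

largest component: R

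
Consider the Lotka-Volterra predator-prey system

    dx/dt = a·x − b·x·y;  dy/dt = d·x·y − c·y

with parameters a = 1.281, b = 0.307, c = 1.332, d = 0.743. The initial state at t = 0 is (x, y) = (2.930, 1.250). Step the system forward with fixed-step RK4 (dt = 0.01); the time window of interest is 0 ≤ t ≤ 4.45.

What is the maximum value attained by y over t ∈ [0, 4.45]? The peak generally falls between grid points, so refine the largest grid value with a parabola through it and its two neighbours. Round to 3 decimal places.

max y = 10.912

t=0.000: state=(2.930, 1.250)
step 1 (dt=0.01): k1=(2.629, 1.056), k2=(2.636, 1.073), k3=(2.636, 1.073), k4=(2.643, 1.090); state += dt/6·(k1+2k2+2k3+k4)
t=0.010: state=(2.956, 1.261)
t=0.020: state=(2.983, 1.272)
t=0.030: state=(3.009, 1.283)
continuing one RK4 step at a time; state shown every 20 steps (Δt=0.2):
t=0.200: state=(3.478, 1.541)
t=0.400: state=(4.029, 2.063)
t=0.600: state=(4.470, 2.979)
t=0.800: state=(4.607, 4.504)
t=1.000: state=(4.232, 6.701)
t=1.200: state=(3.364, 9.067)
t=1.400: state=(2.360, 10.618)
t=1.600: state=(1.567, 10.851)
t=1.800: state=(1.061, 10.074)
t=2.000: state=(0.767, 8.822)
t=2.200: state=(0.601, 7.473)
t=2.400: state=(0.510, 6.213)
t=2.600: state=(0.466, 5.116)
t=2.800: state=(0.453, 4.195)
t=3.000: state=(0.463, 3.439)
t=3.200: state=(0.494, 2.828)
t=3.400: state=(0.545, 2.340)
t=3.600: state=(0.617, 1.954)
t=3.800: state=(0.714, 1.652)
t=4.000: state=(0.840, 1.420)
t=4.200: state=(1.000, 1.247)
t=4.400: state=(1.202, 1.124)
t=4.450: state=(1.260, 1.101)
largest grid value and its neighbours: y(1.520)=10.90848, y(1.530)=10.91146, y(1.540)=10.91140
parabola through these three points peaks at t≈1.535 with y≈10.91181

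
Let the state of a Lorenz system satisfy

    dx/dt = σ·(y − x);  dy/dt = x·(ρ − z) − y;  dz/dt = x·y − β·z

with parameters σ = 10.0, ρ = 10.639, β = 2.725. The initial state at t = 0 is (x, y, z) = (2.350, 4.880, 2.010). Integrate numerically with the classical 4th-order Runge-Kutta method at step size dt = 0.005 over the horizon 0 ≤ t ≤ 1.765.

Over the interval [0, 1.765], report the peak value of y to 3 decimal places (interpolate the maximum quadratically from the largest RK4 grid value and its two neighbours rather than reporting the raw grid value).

t=0.000: state=(2.350, 4.880, 2.010)
step 1 (dt=0.005): k1=(25.300, 15.398, 5.991), k2=(25.052, 15.869, 6.351), k3=(25.070, 15.861, 6.349), k4=(24.840, 16.322, 6.712); state += dt/6·(k1+2k2+2k3+k4)
t=0.005: state=(2.475, 4.959, 2.042)
t=0.010: state=(2.599, 5.043, 2.077)
t=0.015: state=(2.720, 5.131, 2.116)
continuing one RK4 step at a time; state shown every 20 steps (Δt=0.1):
t=0.100: state=(4.713, 7.116, 3.441)
t=0.200: state=(7.172, 9.514, 7.108)
t=0.300: state=(8.754, 9.209, 12.335)
t=0.400: state=(7.789, 5.602, 14.946)
t=0.500: state=(5.208, 2.653, 13.633)
t=0.600: state=(3.162, 1.691, 11.112)
t=0.700: state=(2.205, 1.692, 8.834)
t=0.800: state=(2.004, 2.066, 7.061)
t=0.900: state=(2.269, 2.725, 5.819)
t=1.000: state=(2.910, 3.739, 5.161)
t=1.100: state=(3.937, 5.161, 5.271)
t=1.200: state=(5.314, 6.792, 6.472)
t=1.300: state=(6.701, 7.858, 8.892)
t=1.400: state=(7.328, 7.314, 11.591)
t=1.500: state=(6.661, 5.451, 12.793)
t=1.600: state=(5.255, 3.830, 12.116)
t=1.700: state=(4.052, 3.131, 10.593)
t=1.765: state=(3.586, 3.068, 9.569)
largest grid value and its neighbours: y(0.240)=9.88229, y(0.245)=9.88581, y(0.250)=9.87882
parabola through these three points peaks at t≈0.244 with y≈9.88596

max y = 9.886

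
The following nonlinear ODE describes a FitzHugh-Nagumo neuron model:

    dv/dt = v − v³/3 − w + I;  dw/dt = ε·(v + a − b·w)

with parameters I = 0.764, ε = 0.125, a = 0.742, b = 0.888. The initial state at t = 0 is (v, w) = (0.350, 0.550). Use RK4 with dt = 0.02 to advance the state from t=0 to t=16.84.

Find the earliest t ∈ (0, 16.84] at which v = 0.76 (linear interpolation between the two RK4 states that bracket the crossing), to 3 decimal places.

t=0.000: state=(0.350, 0.550)
step 1 (dt=0.02): k1=(0.550, 0.075), k2=(0.554, 0.076), k3=(0.554, 0.076), k4=(0.558, 0.077); state += dt/6·(k1+2k2+2k3+k4)
t=0.020: state=(0.361, 0.552)
t=0.040: state=(0.372, 0.553)
t=0.060: state=(0.384, 0.555)
t=0.600: state=(0.750, 0.608)
next step: t=0.620: state=(0.765, 0.610) — v has crossed 0.76
linear interpolation between t=0.600 (0.75009) and t=0.620 (0.76545) → t≈0.613

t = 0.613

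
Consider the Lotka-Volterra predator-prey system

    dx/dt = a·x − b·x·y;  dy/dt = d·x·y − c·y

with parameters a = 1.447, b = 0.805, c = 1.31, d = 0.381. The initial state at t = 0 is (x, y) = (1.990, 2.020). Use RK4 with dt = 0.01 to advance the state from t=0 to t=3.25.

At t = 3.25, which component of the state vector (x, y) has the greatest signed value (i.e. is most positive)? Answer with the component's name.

t=0.000: state=(1.990, 2.020)
step 1 (dt=0.01): k1=(-0.356, -1.115), k2=(-0.347, -1.113), k3=(-0.347, -1.113), k4=(-0.338, -1.111); state += dt/6·(k1+2k2+2k3+k4)
t=0.010: state=(1.987, 2.009)
t=0.020: state=(1.983, 1.998)
t=0.030: state=(1.980, 1.987)
continuing one RK4 step at a time; state shown every 20 steps (Δt=0.2):
t=0.200: state=(1.954, 1.806)
t=0.400: state=(1.982, 1.614)
t=0.600: state=(2.070, 1.449)
t=0.800: state=(2.215, 1.312)
t=1.000: state=(2.417, 1.204)
t=1.200: state=(2.677, 1.124)
t=1.400: state=(2.997, 1.074)
t=1.600: state=(3.375, 1.053)
t=1.800: state=(3.803, 1.065)
t=2.000: state=(4.264, 1.114)
t=2.200: state=(4.728, 1.208)
t=2.400: state=(5.142, 1.354)
t=2.600: state=(5.436, 1.561)
t=2.800: state=(5.531, 1.827)
t=3.000: state=(5.373, 2.133)
t=3.200: state=(4.965, 2.437)
t=3.250: state=(4.832, 2.506)
compare at T: x=4.832, y=2.506

largest component: x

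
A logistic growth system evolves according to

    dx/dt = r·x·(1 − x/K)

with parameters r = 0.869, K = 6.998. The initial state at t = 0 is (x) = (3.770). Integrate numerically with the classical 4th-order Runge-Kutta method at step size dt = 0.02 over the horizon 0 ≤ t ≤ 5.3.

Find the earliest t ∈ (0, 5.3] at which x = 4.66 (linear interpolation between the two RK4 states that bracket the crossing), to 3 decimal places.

t = 0.615

t=0.000: state=(3.770)
step 1 (dt=0.02): k1=(1.511), k2=(1.510), k3=(1.510), k4=(1.509); state += dt/6·(k1+2k2+2k3+k4)
t=0.020: state=(3.800)
t=0.040: state=(3.830)
t=0.060: state=(3.860)
continuing one RK4 step at a time; state shown every 10 steps (Δt=0.2):
t=0.200: state=(4.069)
t=0.400: state=(4.361)
t=0.600: state=(4.640)
next step: t=0.620: state=(4.667) — x has crossed 4.66
linear interpolation between t=0.600 (4.63955) and t=0.620 (4.66665) → t≈0.615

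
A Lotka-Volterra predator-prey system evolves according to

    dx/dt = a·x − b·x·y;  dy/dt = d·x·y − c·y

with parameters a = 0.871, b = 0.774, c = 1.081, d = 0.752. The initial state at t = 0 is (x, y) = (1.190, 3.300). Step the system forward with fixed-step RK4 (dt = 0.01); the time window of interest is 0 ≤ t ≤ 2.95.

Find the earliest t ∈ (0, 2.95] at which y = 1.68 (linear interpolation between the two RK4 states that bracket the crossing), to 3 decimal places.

t = 1.096

t=0.000: state=(1.190, 3.300)
step 1 (dt=0.01): k1=(-2.003, -0.614), k2=(-1.983, -0.638), k3=(-1.983, -0.638), k4=(-1.964, -0.662); state += dt/6·(k1+2k2+2k3+k4)
t=0.010: state=(1.170, 3.294)
t=0.020: state=(1.151, 3.287)
t=0.030: state=(1.132, 3.279)
continuing one RK4 step at a time; state shown every 10 steps (Δt=0.1):
t=0.100: state=(1.009, 3.216)
t=0.200: state=(0.862, 3.097)
t=0.300: state=(0.744, 2.952)
t=0.400: state=(0.650, 2.791)
t=0.500: state=(0.575, 2.623)
t=0.600: state=(0.515, 2.453)
t=0.700: state=(0.468, 2.284)
t=0.800: state=(0.431, 2.120)
t=0.900: state=(0.401, 1.964)
t=1.000: state=(0.378, 1.815)
t=1.090: state=(0.362, 1.688)
next step: t=1.100: state=(0.360, 1.675) — y has crossed 1.68
linear interpolation between t=1.090 (1.68823) and t=1.100 (1.67462) → t≈1.096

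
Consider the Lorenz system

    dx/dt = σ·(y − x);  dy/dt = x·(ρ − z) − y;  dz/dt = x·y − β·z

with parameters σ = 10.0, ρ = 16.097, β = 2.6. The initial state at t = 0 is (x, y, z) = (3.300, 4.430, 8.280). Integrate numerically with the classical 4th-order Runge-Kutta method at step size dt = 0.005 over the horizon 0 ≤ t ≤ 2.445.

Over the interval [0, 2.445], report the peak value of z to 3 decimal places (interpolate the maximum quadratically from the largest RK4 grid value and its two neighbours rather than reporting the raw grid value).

t=0.000: state=(3.300, 4.430, 8.280)
step 1 (dt=0.005): k1=(11.300, 21.366, -6.909), k2=(11.552, 21.591, -6.561), k3=(11.551, 21.592, -6.559), k4=(11.802, 21.820, -6.205); state += dt/6·(k1+2k2+2k3+k4)
t=0.005: state=(3.358, 4.538, 8.247)
t=0.010: state=(3.418, 4.648, 8.218)
t=0.015: state=(3.481, 4.761, 8.192)
continuing one RK4 step at a time; state shown every 20 steps (Δt=0.1):
t=0.100: state=(4.926, 7.042, 8.462)
t=0.200: state=(7.413, 10.096, 11.296)
t=0.300: state=(9.574, 10.711, 16.964)
t=0.400: state=(9.010, 6.824, 20.618)
t=0.500: state=(6.147, 3.186, 19.110)
t=0.600: state=(3.807, 2.198, 15.811)
t=0.700: state=(2.874, 2.535, 12.842)
t=0.800: state=(2.986, 3.504, 10.657)
t=0.900: state=(3.878, 5.148, 9.510)
t=1.000: state=(5.529, 7.540, 9.975)
t=1.100: state=(7.705, 9.834, 12.902)
t=1.200: state=(9.141, 9.535, 17.518)
t=1.300: state=(8.227, 6.196, 19.706)
t=1.400: state=(5.860, 3.556, 18.106)
t=1.500: state=(4.084, 2.906, 15.284)
t=1.600: state=(3.470, 3.367, 12.780)
t=1.700: state=(3.788, 4.496, 11.084)
t=1.800: state=(4.854, 6.263, 10.585)
t=1.900: state=(6.523, 8.361, 11.877)
t=2.000: state=(8.185, 9.421, 15.125)
t=2.100: state=(8.530, 7.874, 18.287)
t=2.200: state=(7.093, 5.162, 18.591)
t=2.300: state=(5.252, 3.707, 16.645)
t=2.400: state=(4.193, 3.628, 14.290)
t=2.445: state=(4.033, 3.880, 13.363)
largest grid value and its neighbours: z(0.410)=20.66754, z(0.415)=20.67073, z(0.420)=20.66021
parabola through these three points peaks at t≈0.414 with z≈20.67122

max z = 20.671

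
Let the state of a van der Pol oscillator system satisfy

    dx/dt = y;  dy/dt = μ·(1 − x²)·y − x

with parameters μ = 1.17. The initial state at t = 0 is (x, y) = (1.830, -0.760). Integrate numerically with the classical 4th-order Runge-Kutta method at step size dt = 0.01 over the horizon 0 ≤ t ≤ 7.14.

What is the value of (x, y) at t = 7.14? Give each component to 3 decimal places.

t=0.000: state=(1.830, -0.760)
step 1 (dt=0.01): k1=(-0.760, 0.259), k2=(-0.759, 0.247), k3=(-0.759, 0.247), k4=(-0.758, 0.235); state += dt/6·(k1+2k2+2k3+k4)
t=0.010: state=(1.822, -0.758)
t=0.020: state=(1.815, -0.755)
t=0.030: state=(1.807, -0.753)
continuing one RK4 step at a time; state shown every 25 steps (Δt=0.25):
t=0.250: state=(1.643, -0.753)
t=0.500: state=(1.448, -0.821)
t=0.750: state=(1.227, -0.952)
t=1.000: state=(0.965, -1.163)
t=1.250: state=(0.635, -1.500)
t=1.500: state=(0.199, -2.021)
t=1.750: state=(-0.387, -2.661)
t=2.000: state=(-1.092, -2.816)
t=2.250: state=(-1.689, -1.791)
t=2.500: state=(-1.971, -0.548)
t=2.750: state=(-2.015, 0.106)
t=3.000: state=(-1.950, 0.379)
t=3.250: state=(-1.837, 0.512)
t=3.500: state=(-1.697, 0.606)
t=3.750: state=(-1.534, 0.703)
t=4.000: state=(-1.344, 0.824)
t=4.250: state=(-1.118, 0.996)
t=4.500: state=(-0.839, 1.253)
t=4.750: state=(-0.479, 1.654)
t=5.000: state=(0.004, 2.238)
t=5.250: state=(0.641, 2.803)
t=5.500: state=(1.336, 2.541)
t=5.750: state=(1.822, 1.280)
t=6.000: state=(1.999, 0.246)
t=6.250: state=(1.992, -0.231)
t=6.500: state=(1.906, -0.436)
t=6.750: state=(1.782, -0.549)
t=7.000: state=(1.633, -0.642)
t=7.140: state=(1.539, -0.698)

(x, y) = (1.539, -0.698)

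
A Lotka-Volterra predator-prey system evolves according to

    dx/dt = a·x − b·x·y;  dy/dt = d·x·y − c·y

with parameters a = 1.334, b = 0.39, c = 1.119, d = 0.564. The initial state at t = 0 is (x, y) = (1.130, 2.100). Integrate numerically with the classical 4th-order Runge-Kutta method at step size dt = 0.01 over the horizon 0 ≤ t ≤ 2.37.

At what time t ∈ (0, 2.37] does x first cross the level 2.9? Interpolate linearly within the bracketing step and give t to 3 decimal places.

t = 1.464

t=0.000: state=(1.130, 2.100)
step 1 (dt=0.01): k1=(0.582, -1.012), k2=(0.586, -1.006), k3=(0.586, -1.006), k4=(0.589, -1.000); state += dt/6·(k1+2k2+2k3+k4)
t=0.010: state=(1.136, 2.090)
t=0.020: state=(1.142, 2.080)
t=0.030: state=(1.148, 2.070)
continuing one RK4 step at a time; state shown every 10 steps (Δt=0.1):
t=0.100: state=(1.192, 2.005)
t=0.200: state=(1.262, 1.921)
t=0.300: state=(1.340, 1.848)
t=0.400: state=(1.426, 1.786)
t=0.500: state=(1.522, 1.736)
t=0.600: state=(1.626, 1.696)
t=0.700: state=(1.740, 1.667)
t=0.800: state=(1.864, 1.650)
t=0.900: state=(1.998, 1.645)
t=1.000: state=(2.141, 1.653)
t=1.100: state=(2.293, 1.675)
t=1.200: state=(2.453, 1.712)
t=1.300: state=(2.619, 1.766)
t=1.400: state=(2.790, 1.839)
t=1.460: state=(2.893, 1.893)
next step: t=1.470: state=(2.910, 1.903) — x has crossed 2.9
linear interpolation between t=1.460 (2.89311) and t=1.470 (2.91033) → t≈1.464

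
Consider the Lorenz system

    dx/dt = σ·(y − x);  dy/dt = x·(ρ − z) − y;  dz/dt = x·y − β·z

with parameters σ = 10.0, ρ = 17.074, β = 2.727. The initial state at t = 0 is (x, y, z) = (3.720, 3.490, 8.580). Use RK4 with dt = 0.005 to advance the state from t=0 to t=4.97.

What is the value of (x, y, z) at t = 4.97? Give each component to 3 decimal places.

(x, y, z) = (6.235, 7.233, 13.929)

t=0.000: state=(3.720, 3.490, 8.580)
step 1 (dt=0.005): k1=(-2.300, 28.108, -10.415), k2=(-1.540, 28.085, -10.103), k3=(-1.559, 28.099, -10.098), k4=(-0.817, 28.088, -9.783); state += dt/6·(k1+2k2+2k3+k4)
t=0.005: state=(3.712, 3.630, 8.529)
t=0.010: state=(3.712, 3.771, 8.482)
t=0.015: state=(3.718, 3.912, 8.438)
continuing one RK4 step at a time; state shown every 40 steps (Δt=0.2):
t=0.200: state=(7.178, 10.196, 10.742)
t=0.400: state=(9.943, 7.838, 22.113)
t=0.600: state=(3.925, 1.984, 16.862)
t=0.800: state=(2.909, 3.482, 10.932)
t=1.000: state=(5.836, 8.210, 10.245)
t=1.200: state=(9.910, 9.973, 19.548)
t=1.400: state=(5.522, 3.019, 18.655)
t=1.600: state=(3.380, 3.554, 12.577)
t=1.800: state=(5.525, 7.436, 10.958)
t=2.000: state=(9.294, 9.973, 18.002)
t=2.200: state=(6.346, 4.018, 19.055)
t=2.400: state=(3.938, 3.905, 13.574)
t=2.600: state=(5.644, 7.264, 11.858)
t=2.800: state=(8.813, 9.445, 17.503)
t=3.000: state=(6.586, 4.644, 18.769)
t=3.200: state=(4.430, 4.364, 14.090)
t=3.400: state=(5.929, 7.340, 12.716)
t=3.600: state=(8.461, 8.843, 17.460)
t=3.800: state=(6.549, 4.984, 18.253)
t=4.000: state=(4.838, 4.841, 14.337)
t=4.200: state=(6.251, 7.481, 13.497)
t=4.400: state=(8.159, 8.265, 17.524)
t=4.600: state=(6.422, 5.188, 17.702)
t=4.800: state=(5.184, 5.293, 14.472)
t=4.970: state=(6.235, 7.233, 13.929)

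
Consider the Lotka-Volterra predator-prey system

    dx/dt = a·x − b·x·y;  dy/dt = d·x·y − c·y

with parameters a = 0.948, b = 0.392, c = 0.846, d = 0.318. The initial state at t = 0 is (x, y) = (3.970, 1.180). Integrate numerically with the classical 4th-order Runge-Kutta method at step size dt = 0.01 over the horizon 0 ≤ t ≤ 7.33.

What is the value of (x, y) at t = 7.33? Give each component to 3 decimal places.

t=0.000: state=(3.970, 1.180)
step 1 (dt=0.01): k1=(1.927, 0.491), k2=(1.928, 0.496), k3=(1.928, 0.496), k4=(1.929, 0.501); state += dt/6·(k1+2k2+2k3+k4)
t=0.010: state=(3.989, 1.185)
t=0.020: state=(4.009, 1.190)
t=0.030: state=(4.028, 1.195)
continuing one RK4 step at a time; state shown every 25 steps (Δt=0.25):
t=0.250: state=(4.451, 1.335)
t=0.500: state=(4.897, 1.567)
t=0.750: state=(5.242, 1.900)
t=1.000: state=(5.400, 2.351)
t=1.250: state=(5.291, 2.916)
t=1.500: state=(4.888, 3.544)
t=1.750: state=(4.250, 4.129)
t=2.000: state=(3.514, 4.551)
t=2.250: state=(2.820, 4.735)
t=2.500: state=(2.249, 4.683)
t=2.750: state=(1.820, 4.452)
t=3.000: state=(1.515, 4.111)
t=3.250: state=(1.308, 3.720)
t=3.500: state=(1.174, 3.322)
t=3.750: state=(1.095, 2.942)
t=4.000: state=(1.059, 2.593)
t=4.250: state=(1.057, 2.282)
t=4.500: state=(1.086, 2.011)
t=4.750: state=(1.143, 1.778)
t=5.000: state=(1.229, 1.581)
t=5.250: state=(1.346, 1.417)
t=5.500: state=(1.494, 1.284)
t=5.750: state=(1.679, 1.179)
t=6.000: state=(1.904, 1.100)
t=6.250: state=(2.173, 1.046)
t=6.500: state=(2.489, 1.019)
t=6.750: state=(2.856, 1.020)
t=7.000: state=(3.271, 1.052)
t=7.250: state=(3.727, 1.125)
t=7.330: state=(3.880, 1.158)

(x, y) = (3.880, 1.158)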